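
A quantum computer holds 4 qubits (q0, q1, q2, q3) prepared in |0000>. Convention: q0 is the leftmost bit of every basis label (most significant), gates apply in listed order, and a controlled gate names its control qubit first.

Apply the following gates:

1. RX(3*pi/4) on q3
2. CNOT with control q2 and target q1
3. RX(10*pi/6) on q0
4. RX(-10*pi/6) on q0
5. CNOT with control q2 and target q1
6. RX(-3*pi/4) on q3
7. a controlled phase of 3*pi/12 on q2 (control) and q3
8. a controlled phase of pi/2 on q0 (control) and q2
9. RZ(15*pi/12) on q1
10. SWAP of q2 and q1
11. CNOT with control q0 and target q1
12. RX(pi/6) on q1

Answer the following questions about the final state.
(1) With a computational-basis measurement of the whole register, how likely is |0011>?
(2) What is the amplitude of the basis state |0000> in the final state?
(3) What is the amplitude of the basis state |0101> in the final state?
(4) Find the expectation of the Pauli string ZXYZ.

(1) Outcome |0011> occurs with probability 0.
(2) |0000> carries amplitude (-sqrt(6) - sqrt(2))*exp(3*I*pi/8)/4 in the final state.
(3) The amplitude on |0101> is 0.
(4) The observable ZXYZ averages to 0.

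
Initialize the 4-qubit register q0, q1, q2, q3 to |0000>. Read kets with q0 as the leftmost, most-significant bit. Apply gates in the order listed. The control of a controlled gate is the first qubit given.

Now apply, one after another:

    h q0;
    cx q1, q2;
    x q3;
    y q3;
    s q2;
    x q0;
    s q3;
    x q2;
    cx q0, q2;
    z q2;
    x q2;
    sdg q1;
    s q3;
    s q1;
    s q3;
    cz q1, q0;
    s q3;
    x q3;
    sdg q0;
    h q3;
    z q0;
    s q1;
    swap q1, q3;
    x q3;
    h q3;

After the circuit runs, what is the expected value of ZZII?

The expectation value of ZZII is 0.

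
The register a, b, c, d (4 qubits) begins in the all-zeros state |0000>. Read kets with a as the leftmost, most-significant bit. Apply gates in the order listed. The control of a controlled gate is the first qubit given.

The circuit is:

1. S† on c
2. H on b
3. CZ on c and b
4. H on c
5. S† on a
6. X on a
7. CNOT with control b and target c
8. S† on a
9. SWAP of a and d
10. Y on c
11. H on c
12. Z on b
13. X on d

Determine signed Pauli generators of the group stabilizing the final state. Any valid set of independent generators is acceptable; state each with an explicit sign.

The stabilizer group can be generated by -IXII, +ZIII, -IIZI, +IIIZ, among other valid generating sets.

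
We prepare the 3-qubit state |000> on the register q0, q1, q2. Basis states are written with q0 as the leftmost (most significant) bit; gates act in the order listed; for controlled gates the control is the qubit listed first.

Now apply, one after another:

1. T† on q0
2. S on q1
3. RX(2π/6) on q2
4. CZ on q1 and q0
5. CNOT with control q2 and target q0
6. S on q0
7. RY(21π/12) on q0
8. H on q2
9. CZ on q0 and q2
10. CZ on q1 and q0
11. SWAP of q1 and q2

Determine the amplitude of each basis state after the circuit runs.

The resulting statevector has amplitude -sqrt(6*sqrt(2) + 12)/8 - sqrt(4 - 2*sqrt(2))/8 on |000>, 0 on |001>, -sqrt(6*sqrt(2) + 12)/8 + sqrt(4 - 2*sqrt(2))/8 on |010>, 0 on |011>, -sqrt(2*sqrt(2) + 4)/8 + sqrt(12 - 6*sqrt(2))/8 on |100>, 0 on |101>, -sqrt(2*sqrt(2) + 4)/8 - sqrt(12 - 6*sqrt(2))/8 on |110>, 0 on |111>.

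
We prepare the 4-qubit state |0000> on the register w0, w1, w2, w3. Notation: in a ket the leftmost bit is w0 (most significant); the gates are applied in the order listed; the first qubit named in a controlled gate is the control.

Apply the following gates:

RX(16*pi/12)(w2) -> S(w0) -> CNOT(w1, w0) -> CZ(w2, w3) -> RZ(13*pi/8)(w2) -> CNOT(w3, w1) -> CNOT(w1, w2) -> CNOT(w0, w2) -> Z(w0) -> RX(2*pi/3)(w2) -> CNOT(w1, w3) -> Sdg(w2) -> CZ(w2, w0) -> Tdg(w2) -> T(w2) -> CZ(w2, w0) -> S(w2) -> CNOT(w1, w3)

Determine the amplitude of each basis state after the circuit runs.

The final amplitudes are (1 - 3*exp(5*I*pi/8))*exp(3*I*pi/16)/4 on |0000>, sqrt(3)*(-I + exp(I*pi/8))*exp(3*I*pi/16)/4 on |0010>, and 0 on every other basis state.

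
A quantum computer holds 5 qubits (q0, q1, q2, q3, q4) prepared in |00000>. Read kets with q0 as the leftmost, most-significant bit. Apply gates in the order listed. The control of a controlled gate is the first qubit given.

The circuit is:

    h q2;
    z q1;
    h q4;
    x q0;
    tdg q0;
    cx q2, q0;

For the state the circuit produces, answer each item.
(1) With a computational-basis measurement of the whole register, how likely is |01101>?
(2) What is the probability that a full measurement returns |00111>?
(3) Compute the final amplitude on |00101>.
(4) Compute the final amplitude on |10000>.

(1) Outcome |01101> occurs with probability 0.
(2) Outcome |00111> occurs with probability 0.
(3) |00101> carries amplitude -exp(3*I*pi/4)/2 in the final state.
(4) The final state's coefficient on |10000> equals -exp(3*I*pi/4)/2.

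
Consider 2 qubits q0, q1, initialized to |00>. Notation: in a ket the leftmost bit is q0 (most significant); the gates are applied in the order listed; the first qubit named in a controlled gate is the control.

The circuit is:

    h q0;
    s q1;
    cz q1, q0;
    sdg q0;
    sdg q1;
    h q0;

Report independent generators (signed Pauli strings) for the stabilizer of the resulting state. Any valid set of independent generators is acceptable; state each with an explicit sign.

One valid set of independent stabilizer generators is +YI, +IZ (any independent generating set of the same group is equally correct).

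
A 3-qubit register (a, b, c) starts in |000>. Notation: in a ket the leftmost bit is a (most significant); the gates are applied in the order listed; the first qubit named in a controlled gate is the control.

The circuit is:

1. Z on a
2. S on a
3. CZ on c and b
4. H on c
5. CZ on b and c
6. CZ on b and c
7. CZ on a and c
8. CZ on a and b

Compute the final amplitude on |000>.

The amplitude on |000> is sqrt(2)/2. Key observation: gates 5-6 undo each other exactly, leaving only the rest of the circuit to track.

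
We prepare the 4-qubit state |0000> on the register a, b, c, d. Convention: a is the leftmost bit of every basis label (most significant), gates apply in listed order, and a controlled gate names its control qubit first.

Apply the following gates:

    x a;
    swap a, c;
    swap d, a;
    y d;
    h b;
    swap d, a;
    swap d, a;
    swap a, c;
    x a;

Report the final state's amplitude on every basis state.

The final amplitudes are sqrt(2)*I/2 on |0001>, sqrt(2)*I/2 on |0101>, and 0 on every other basis state.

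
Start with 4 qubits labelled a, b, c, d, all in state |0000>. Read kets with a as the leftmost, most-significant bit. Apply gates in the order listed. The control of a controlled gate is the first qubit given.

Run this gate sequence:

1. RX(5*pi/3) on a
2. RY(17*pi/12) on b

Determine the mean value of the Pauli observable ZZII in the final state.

In the final state, ZZII has expectation -sqrt(6)/8 + sqrt(2)/8.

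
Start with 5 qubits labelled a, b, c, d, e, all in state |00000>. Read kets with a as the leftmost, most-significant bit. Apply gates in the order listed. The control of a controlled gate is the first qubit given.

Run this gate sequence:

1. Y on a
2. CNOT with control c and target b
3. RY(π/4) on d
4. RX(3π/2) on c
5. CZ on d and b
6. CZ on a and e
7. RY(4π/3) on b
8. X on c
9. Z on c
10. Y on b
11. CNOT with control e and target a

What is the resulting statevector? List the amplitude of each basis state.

The resulting statevector has amplitude -I*sqrt(6*sqrt(2) + 12)/8 on |10000>, -I*sqrt(12 - 6*sqrt(2))/8 on |10010>, sqrt(6*sqrt(2) + 12)/8 on |10100>, sqrt(12 - 6*sqrt(2))/8 on |10110>, -I*sqrt(2*sqrt(2) + 4)/8 on |11000>, -I*sqrt(4 - 2*sqrt(2))/8 on |11010>, sqrt(2*sqrt(2) + 4)/8 on |11100>, sqrt(4 - 2*sqrt(2))/8 on |11110>, and 0 on every other basis state.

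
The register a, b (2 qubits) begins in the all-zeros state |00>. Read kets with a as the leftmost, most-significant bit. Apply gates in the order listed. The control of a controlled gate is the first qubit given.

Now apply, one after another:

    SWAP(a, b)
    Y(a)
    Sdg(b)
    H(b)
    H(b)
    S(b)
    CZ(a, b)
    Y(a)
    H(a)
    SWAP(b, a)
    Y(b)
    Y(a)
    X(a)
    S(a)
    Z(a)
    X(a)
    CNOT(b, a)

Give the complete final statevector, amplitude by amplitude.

The resulting statevector has amplitude 0 on |00>, -sqrt(2)/2 on |01>, sqrt(2)/2 on |10>, 0 on |11>. Key observation: the block from step 3 through step 6 cancels to the identity and can be dropped.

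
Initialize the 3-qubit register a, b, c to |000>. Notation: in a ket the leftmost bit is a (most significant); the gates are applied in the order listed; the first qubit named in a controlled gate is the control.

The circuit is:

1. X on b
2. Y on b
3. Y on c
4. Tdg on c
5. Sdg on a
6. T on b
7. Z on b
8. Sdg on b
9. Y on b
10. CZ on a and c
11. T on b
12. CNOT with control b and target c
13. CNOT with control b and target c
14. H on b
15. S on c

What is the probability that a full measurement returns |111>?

Outcome |111> occurs with probability 0.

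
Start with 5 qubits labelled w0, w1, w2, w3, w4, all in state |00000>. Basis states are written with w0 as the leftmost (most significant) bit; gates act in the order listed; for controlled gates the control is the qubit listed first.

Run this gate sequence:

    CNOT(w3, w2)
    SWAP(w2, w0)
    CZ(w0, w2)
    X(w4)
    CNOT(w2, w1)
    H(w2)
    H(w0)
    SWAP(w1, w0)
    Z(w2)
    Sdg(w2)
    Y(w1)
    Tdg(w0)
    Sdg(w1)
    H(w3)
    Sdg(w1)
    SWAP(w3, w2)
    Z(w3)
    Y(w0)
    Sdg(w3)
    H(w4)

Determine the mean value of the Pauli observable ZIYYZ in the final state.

The observable ZIYYZ averages to 0.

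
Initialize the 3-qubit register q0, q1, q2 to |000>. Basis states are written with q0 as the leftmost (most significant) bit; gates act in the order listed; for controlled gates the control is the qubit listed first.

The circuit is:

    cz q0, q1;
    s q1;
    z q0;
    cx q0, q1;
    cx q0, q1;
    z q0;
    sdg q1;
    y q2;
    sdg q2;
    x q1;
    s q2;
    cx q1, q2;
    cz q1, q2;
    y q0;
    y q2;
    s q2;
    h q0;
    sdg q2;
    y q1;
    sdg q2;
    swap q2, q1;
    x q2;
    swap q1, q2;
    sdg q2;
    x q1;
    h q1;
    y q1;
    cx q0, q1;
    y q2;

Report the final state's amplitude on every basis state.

After the circuit, the state carries amplitude -1/2 on |000>, 0 on |001>, 1/2 on |010>, 0 on |011>, -1/2 on |100>, 0 on |101>, 1/2 on |110>, 0 on |111>. Key observation: the block from step 2 through step 7 cancels to the identity and can be dropped.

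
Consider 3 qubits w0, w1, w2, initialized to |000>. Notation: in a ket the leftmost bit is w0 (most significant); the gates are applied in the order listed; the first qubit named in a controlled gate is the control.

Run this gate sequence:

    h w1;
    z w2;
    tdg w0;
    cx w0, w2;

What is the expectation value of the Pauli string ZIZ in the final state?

The observable ZIZ averages to 1.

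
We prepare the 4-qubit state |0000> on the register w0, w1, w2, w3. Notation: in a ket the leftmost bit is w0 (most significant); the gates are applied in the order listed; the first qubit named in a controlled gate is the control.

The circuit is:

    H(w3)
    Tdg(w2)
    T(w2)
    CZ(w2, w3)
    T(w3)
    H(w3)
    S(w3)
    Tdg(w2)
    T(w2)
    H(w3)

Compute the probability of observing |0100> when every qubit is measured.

Outcome |0100> occurs with probability 0.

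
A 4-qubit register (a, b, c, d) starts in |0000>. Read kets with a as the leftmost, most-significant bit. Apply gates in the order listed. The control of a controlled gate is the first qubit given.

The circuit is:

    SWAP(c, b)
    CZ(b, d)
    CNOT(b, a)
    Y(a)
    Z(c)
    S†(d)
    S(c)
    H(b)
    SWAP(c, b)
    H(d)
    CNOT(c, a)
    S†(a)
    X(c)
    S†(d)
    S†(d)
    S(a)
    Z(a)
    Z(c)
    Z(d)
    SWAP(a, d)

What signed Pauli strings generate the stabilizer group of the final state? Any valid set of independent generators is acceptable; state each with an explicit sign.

The stabilizer group can be generated by +XIII, +IIXX, +IZII, +IIZZ, among other valid generating sets.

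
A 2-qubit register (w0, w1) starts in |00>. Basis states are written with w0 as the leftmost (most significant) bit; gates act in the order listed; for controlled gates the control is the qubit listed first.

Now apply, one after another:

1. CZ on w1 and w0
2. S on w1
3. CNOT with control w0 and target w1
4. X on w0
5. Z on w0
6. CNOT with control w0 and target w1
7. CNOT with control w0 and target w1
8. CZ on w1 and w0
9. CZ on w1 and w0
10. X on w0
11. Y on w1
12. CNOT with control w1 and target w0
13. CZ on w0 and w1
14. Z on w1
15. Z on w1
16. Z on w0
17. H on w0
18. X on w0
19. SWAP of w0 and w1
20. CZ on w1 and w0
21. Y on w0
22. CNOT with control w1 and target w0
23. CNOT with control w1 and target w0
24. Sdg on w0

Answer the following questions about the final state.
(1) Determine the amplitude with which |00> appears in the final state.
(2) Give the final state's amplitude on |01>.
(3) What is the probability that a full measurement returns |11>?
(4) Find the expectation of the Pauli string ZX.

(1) The final state's coefficient on |00> equals sqrt(2)/2. Key observation: gates 22-23 undo each other exactly, leaving only the rest of the circuit to track.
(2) The amplitude on |01> is sqrt(2)/2.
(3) The probability of measuring |11> is 0.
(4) In the final state, ZX has expectation 1.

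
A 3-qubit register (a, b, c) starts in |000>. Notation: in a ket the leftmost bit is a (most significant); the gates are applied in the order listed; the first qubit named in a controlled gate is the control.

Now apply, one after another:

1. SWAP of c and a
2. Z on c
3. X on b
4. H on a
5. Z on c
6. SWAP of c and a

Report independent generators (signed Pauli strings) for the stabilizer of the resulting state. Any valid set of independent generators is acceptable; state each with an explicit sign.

The final state is stabilized by the group generated by +IIX, +ZII, -IZI; other independent generating sets are equally valid.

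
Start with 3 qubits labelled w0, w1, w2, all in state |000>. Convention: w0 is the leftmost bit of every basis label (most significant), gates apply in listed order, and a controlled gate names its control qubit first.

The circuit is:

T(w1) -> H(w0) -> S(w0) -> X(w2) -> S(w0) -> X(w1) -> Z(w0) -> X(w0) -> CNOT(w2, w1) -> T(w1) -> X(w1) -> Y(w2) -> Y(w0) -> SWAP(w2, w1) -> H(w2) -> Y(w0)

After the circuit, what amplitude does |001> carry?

The final state's coefficient on |001> equals I/2.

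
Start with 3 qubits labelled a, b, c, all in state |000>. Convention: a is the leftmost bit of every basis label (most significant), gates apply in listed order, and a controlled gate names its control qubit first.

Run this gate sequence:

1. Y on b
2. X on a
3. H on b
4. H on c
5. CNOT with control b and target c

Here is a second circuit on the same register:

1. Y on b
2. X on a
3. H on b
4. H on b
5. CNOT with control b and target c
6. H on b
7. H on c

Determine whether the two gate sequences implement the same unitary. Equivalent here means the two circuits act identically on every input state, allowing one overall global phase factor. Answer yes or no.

No, they are not equivalent — no single phase factor reconciles the two unitaries.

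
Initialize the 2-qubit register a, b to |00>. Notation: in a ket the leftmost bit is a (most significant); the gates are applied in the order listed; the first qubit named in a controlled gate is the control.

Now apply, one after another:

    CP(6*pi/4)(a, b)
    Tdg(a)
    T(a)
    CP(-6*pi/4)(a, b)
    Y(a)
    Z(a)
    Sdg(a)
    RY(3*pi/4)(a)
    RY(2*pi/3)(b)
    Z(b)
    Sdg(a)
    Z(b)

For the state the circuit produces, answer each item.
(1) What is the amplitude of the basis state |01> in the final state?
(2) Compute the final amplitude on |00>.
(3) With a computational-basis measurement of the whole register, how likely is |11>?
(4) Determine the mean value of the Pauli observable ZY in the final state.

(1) The final state's coefficient on |01> equals sqrt(3*sqrt(2) + 6)/4. Key observation: the block from step 1 through step 4 cancels to the identity and can be dropped.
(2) The final state's coefficient on |00> equals sqrt(sqrt(2) + 2)/4.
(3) A full measurement returns |11> with probability 3/8 - 3*sqrt(2)/16.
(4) In the final state, ZY has expectation 0.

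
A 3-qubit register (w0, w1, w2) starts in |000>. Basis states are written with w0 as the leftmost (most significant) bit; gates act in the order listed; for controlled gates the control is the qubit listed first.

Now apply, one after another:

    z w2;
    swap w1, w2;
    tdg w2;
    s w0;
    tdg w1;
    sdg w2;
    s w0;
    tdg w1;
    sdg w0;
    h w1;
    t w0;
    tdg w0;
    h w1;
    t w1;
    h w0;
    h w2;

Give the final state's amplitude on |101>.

The final state's coefficient on |101> equals 1/2.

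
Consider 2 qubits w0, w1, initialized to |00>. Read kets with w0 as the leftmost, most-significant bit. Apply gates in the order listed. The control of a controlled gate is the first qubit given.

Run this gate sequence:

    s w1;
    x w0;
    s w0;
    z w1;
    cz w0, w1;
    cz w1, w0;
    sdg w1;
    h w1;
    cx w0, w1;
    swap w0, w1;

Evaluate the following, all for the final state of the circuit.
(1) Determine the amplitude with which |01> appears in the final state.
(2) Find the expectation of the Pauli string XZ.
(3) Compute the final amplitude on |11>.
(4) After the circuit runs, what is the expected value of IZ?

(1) The amplitude on |01> is sqrt(2)*I/2.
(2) The expectation value of XZ is -1.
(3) |11> carries amplitude sqrt(2)*I/2 in the final state.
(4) The expectation value of IZ is -1.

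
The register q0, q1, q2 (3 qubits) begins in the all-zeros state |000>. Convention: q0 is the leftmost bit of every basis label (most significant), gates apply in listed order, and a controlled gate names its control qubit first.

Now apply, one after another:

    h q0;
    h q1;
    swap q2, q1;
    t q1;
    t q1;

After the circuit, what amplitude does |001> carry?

The final state's coefficient on |001> equals 1/2.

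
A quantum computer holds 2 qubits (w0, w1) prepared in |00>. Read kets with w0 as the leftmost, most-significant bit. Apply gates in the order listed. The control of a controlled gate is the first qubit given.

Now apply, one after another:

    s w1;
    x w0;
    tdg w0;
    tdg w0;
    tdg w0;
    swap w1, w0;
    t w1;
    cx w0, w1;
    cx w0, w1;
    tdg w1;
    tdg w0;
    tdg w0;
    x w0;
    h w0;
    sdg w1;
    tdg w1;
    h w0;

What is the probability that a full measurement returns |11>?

Outcome |11> occurs with probability 1. Key observation: gates 7-10 undo each other exactly, leaving only the rest of the circuit to track.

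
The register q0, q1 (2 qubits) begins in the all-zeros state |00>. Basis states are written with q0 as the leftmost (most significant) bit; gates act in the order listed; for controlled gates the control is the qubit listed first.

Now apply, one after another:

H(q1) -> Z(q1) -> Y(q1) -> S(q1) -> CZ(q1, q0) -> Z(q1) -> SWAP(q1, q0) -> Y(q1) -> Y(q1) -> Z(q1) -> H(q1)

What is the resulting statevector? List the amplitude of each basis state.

The final amplitudes are I/2 on |00>, I/2 on |01>, 1/2 on |10>, 1/2 on |11>.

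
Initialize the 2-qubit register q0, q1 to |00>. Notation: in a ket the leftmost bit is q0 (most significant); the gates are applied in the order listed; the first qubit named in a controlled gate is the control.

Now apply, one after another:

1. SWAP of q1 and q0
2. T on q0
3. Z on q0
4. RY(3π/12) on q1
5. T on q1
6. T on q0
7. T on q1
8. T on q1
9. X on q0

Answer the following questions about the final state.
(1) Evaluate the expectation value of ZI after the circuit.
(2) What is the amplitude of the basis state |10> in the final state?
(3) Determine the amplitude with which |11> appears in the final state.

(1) In the final state, ZI has expectation -1.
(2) |10> carries amplitude sqrt(sqrt(2) + 2)/2 in the final state.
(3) The amplitude on |11> is sqrt(2 - sqrt(2))*exp(3*I*pi/4)/2.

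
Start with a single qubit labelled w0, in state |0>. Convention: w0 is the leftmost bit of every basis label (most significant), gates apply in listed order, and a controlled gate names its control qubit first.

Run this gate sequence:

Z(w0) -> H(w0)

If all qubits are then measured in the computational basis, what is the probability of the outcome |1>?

A full measurement returns |1> with probability 1/2.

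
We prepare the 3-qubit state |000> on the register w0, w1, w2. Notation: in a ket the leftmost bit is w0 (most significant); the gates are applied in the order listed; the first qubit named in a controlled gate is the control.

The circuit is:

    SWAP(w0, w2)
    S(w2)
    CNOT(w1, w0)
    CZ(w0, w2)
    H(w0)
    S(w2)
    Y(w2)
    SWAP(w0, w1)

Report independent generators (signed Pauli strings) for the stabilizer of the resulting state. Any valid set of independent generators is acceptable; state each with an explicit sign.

One valid set of independent stabilizer generators is +IXI, +ZII, -IIZ (any independent generating set of the same group is equally correct).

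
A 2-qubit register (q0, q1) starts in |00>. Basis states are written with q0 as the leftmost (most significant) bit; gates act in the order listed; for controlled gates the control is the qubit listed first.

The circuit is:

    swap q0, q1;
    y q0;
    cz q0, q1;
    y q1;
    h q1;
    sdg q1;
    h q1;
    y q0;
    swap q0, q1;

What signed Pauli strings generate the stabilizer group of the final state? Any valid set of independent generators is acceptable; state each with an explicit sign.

The stabilizer group can be generated by -YI, +IZ, among other valid generating sets.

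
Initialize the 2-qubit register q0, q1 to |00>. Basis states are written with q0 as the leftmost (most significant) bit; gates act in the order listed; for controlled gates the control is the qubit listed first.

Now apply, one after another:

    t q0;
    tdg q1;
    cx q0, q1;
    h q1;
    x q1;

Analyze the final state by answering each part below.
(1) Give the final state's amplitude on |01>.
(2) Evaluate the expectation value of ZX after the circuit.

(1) The final state's coefficient on |01> equals sqrt(2)/2.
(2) In the final state, ZX has expectation 1.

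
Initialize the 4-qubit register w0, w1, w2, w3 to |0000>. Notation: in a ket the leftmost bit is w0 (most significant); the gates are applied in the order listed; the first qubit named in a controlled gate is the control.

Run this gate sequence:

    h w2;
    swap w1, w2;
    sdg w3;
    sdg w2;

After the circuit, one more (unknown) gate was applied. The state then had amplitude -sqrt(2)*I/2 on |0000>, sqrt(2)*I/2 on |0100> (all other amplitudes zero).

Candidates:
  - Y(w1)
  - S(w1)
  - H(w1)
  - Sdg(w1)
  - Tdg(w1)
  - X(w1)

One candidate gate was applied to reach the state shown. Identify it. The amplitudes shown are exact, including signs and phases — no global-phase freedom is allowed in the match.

The applied gate was Y(w1).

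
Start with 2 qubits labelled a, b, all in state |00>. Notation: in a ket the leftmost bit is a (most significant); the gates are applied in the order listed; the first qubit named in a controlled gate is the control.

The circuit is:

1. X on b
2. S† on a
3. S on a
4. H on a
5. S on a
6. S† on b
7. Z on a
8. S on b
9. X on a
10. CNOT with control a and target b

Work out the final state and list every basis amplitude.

After the circuit, the state carries amplitude 0 on |00>, -sqrt(2)*I/2 on |01>, sqrt(2)/2 on |10>, 0 on |11>.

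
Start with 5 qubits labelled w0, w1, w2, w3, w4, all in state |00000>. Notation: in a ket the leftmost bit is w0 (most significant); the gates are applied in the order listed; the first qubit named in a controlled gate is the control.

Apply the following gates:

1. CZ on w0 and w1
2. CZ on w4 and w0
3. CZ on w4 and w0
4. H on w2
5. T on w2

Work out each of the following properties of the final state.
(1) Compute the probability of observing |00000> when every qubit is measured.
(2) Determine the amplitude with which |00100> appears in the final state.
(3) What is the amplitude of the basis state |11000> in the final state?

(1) The probability of measuring |00000> is 1/2. Key observation: steps 2-3 multiply out to the identity, so the circuit reduces to the remaining gates.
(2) |00100> carries amplitude sqrt(2)*exp(I*pi/4)/2 in the final state.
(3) The amplitude on |11000> is 0.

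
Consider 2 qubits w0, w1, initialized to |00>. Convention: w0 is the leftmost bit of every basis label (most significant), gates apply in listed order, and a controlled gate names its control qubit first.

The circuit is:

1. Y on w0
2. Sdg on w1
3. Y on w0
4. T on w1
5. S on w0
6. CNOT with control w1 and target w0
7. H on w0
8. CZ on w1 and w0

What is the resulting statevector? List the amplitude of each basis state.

The final amplitudes are sqrt(2)/2 on |00>, 0 on |01>, sqrt(2)/2 on |10>, 0 on |11>.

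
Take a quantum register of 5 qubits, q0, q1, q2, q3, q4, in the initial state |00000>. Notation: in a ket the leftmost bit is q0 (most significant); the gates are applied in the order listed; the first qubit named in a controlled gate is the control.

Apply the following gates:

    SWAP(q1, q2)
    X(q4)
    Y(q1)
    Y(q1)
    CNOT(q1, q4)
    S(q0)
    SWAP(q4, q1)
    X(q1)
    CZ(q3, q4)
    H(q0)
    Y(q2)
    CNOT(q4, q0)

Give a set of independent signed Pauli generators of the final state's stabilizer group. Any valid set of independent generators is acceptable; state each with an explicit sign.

One valid set of independent stabilizer generators is +XIIII, +IZIII, -IIZII, +IIIZI, +IIIIZ (any independent generating set of the same group is equally correct).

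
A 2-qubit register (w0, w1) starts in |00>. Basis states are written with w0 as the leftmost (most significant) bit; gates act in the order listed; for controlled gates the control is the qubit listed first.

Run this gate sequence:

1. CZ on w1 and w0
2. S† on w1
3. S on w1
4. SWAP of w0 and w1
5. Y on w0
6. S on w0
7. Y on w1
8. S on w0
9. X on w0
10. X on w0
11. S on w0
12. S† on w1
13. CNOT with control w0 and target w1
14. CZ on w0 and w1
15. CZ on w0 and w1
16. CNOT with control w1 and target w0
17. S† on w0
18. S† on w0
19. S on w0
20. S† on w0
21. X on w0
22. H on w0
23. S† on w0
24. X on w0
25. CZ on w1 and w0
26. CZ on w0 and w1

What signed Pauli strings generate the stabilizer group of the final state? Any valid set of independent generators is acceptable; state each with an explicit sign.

The final state is stabilized by the group generated by +YI, +IZ; other independent generating sets are equally valid.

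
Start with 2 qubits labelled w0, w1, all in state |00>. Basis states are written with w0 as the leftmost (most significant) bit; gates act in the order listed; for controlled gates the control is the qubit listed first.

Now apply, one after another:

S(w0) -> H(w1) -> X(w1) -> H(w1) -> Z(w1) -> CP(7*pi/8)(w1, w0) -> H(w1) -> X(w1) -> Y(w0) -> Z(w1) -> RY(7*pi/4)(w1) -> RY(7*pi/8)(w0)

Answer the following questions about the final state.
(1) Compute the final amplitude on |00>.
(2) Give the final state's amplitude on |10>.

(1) The final state's coefficient on |00> equals -sqrt(2)*I*sqrt(2 - sqrt(2))*cos(pi/16)/4 + sqrt(2)*I*sqrt(sqrt(2) + 2)*cos(pi/16)/4.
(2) |10> carries amplitude -sqrt(2)*I*sqrt(sqrt(2) + 2)*sin(pi/16)/4 + sqrt(2)*I*sqrt(2 - sqrt(2))*sin(pi/16)/4 in the final state.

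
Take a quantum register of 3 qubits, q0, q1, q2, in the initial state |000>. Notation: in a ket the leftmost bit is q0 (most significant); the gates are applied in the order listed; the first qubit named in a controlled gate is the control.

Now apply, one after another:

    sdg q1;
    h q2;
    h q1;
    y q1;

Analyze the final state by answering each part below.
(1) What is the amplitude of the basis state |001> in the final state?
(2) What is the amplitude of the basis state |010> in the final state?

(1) |001> carries amplitude -I/2 in the final state.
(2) |010> carries amplitude I/2 in the final state.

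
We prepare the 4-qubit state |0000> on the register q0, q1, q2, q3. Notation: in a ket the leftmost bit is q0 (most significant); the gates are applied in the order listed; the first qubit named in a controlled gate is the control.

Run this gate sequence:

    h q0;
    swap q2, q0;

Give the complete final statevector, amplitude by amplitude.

The resulting statevector has amplitude sqrt(2)/2 on |0000>, sqrt(2)/2 on |0010>, and 0 on every other basis state.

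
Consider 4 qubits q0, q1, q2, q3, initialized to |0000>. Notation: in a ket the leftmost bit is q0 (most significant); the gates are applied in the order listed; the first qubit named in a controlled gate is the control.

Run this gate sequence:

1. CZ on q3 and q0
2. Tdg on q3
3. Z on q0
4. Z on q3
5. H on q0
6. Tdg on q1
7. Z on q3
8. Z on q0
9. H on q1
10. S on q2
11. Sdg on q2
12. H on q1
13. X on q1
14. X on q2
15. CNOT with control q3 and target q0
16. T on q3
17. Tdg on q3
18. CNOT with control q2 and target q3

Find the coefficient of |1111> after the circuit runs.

The final state's coefficient on |1111> equals -sqrt(2)/2. Key observation: the block from step 9 through step 12 cancels to the identity and can be dropped.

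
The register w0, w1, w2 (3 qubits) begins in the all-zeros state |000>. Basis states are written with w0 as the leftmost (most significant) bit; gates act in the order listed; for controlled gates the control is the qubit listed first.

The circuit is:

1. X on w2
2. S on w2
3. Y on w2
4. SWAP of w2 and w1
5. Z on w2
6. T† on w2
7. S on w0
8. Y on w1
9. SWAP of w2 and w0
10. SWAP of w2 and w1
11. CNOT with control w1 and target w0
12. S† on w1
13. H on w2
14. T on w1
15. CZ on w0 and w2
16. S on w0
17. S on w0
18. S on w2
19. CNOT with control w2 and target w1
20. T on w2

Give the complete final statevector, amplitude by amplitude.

The resulting statevector has amplitude sqrt(2)*I/2 on |000>, sqrt(2)*exp(I*pi/4)/2 on |011>, and 0 on every other basis state.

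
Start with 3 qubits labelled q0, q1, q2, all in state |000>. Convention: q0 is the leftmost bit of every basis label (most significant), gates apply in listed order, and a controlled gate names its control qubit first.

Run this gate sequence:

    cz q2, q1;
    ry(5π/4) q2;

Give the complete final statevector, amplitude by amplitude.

The resulting statevector has amplitude -sqrt(2 - sqrt(2))/2 on |000>, sqrt(sqrt(2) + 2)/2 on |001>, and 0 on every other basis state.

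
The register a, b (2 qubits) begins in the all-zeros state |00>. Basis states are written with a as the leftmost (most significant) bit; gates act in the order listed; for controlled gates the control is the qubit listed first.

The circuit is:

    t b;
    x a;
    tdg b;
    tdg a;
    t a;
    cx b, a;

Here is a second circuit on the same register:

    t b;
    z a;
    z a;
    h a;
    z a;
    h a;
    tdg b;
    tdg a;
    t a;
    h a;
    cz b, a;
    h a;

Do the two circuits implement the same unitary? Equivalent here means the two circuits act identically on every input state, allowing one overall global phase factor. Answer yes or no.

Yes — the two circuits implement the same unitary up to a global phase.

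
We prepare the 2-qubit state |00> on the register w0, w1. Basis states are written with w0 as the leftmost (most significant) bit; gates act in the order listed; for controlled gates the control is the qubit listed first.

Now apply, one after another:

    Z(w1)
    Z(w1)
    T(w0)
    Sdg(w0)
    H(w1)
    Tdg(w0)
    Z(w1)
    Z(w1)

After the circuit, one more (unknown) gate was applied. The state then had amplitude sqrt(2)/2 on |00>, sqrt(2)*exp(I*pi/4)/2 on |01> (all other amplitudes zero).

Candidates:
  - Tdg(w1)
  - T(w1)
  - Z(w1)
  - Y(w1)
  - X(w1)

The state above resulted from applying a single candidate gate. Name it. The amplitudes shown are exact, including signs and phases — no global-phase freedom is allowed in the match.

The unique candidate consistent with the amplitudes is T(w1).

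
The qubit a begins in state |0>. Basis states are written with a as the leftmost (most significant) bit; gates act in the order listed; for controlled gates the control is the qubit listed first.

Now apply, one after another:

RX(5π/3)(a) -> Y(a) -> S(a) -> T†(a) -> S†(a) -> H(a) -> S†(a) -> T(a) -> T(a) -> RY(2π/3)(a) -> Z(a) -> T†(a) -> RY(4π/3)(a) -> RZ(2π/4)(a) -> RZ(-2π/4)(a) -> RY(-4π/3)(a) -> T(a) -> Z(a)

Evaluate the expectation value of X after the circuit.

The expectation value of X is 1/4 + 3*sqrt(2)/8.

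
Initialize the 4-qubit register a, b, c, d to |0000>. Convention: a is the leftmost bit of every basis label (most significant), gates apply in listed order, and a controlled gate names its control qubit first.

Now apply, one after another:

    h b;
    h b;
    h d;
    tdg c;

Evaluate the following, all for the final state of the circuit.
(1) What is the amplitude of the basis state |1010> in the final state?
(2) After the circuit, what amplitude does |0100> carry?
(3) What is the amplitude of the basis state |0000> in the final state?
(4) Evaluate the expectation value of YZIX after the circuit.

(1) The amplitude on |1010> is 0. Key observation: the block from step 1 through step 2 cancels to the identity and can be dropped.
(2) |0100> carries amplitude 0 in the final state.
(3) |0000> carries amplitude sqrt(2)/2 in the final state.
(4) The expectation value of YZIX is 0.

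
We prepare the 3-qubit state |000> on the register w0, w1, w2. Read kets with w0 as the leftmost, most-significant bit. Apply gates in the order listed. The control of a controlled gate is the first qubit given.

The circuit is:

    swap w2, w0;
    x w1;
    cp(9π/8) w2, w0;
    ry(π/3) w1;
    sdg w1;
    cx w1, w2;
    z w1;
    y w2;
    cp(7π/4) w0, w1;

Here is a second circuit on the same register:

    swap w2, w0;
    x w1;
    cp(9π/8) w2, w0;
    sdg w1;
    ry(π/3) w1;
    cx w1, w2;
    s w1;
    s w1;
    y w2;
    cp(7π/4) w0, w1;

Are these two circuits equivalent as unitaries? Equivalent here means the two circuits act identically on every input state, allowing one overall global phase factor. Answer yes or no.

No, they are not equivalent — no single phase factor reconciles the two unitaries.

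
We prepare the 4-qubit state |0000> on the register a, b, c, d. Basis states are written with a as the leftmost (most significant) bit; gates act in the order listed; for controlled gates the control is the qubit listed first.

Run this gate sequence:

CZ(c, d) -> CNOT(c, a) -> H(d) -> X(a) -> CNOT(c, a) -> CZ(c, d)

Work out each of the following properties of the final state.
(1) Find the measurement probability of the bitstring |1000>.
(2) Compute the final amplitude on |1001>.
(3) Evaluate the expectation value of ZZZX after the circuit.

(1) Outcome |1000> occurs with probability 1/2.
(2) The final state's coefficient on |1001> equals sqrt(2)/2.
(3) The expectation value of ZZZX is -1.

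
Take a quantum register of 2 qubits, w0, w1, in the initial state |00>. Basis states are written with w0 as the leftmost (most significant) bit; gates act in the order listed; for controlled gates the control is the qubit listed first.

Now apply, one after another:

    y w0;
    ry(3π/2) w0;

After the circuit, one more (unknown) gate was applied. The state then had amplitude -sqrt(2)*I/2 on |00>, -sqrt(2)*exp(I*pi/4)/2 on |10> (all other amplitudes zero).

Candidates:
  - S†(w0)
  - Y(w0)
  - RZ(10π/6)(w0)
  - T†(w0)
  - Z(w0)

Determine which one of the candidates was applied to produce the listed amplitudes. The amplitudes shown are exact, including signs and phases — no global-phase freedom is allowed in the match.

It was T†(w0) that produced the state shown.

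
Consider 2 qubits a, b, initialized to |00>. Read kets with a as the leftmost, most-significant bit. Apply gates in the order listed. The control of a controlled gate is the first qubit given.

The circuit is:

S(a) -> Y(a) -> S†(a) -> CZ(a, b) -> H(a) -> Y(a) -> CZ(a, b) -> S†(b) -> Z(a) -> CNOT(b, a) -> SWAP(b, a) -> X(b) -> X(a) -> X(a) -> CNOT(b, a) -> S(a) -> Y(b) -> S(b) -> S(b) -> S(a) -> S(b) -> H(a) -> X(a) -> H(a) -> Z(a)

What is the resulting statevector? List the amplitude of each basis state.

After the circuit, the state carries amplitude 0 on |00>, -sqrt(2)*I/2 on |01>, -sqrt(2)/2 on |10>, 0 on |11>. Key observation: gates 22-25 undo each other exactly, leaving only the rest of the circuit to track.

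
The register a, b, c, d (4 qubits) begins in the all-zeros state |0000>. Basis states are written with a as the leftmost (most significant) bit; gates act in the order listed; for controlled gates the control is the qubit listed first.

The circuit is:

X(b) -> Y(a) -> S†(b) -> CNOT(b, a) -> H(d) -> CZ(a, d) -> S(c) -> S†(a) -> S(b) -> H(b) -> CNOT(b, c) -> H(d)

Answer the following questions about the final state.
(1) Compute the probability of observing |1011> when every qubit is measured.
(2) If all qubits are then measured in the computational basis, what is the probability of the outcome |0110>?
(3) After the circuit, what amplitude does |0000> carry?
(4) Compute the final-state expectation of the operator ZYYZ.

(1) A full measurement returns |1011> with probability 0.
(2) Outcome |0110> occurs with probability 1/2.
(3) The final state's coefficient on |0000> equals sqrt(2)*I/2.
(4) In the final state, ZYYZ has expectation 1.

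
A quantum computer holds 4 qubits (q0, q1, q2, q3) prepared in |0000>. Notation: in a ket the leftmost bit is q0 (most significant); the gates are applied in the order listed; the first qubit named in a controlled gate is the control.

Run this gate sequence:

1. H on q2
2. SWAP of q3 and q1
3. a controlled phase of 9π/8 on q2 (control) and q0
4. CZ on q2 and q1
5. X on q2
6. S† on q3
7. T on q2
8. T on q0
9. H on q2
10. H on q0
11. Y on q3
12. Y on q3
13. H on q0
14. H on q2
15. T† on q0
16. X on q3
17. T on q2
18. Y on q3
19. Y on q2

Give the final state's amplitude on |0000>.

The final state's coefficient on |0000> equals -sqrt(2)*I/2. Key observation: steps 8-15 multiply out to the identity, so the circuit reduces to the remaining gates.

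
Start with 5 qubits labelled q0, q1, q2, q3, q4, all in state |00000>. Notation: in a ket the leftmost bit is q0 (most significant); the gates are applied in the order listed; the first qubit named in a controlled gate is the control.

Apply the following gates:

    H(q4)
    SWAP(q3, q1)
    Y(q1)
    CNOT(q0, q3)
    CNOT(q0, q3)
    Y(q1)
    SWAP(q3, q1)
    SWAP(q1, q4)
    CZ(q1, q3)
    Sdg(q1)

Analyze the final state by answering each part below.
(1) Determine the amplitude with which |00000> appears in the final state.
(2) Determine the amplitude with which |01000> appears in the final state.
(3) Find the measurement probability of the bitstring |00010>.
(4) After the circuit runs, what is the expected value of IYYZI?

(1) |00000> carries amplitude sqrt(2)/2 in the final state. Key observation: gates 2-7 undo each other exactly, leaving only the rest of the circuit to track.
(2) |01000> carries amplitude -sqrt(2)*I/2 in the final state.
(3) The probability of measuring |00010> is 0.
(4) The expectation value of IYYZI is 0.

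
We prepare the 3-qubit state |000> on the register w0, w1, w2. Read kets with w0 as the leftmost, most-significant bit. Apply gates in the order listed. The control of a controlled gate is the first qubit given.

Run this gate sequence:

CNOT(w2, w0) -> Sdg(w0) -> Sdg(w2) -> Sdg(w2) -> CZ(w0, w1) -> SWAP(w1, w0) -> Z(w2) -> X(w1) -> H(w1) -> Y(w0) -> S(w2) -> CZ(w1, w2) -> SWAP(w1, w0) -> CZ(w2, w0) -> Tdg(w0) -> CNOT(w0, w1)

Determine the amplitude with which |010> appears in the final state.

|010> carries amplitude sqrt(2)*I/2 in the final state.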